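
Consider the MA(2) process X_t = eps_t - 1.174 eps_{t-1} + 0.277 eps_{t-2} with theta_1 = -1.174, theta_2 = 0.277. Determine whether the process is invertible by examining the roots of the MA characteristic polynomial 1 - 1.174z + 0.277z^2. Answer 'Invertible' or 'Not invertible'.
\text{Invertible}

The MA(q) characteristic polynomial is P(z) = 1 - 1.174z + 0.277z^2.
Invertibility requires all roots to lie outside the unit circle, i.e. |z| > 1 for every root.
Set 1 + (-1.174) z + (0.277) z^2 = 0, i.e. a z^2 + b z + c = 0 with a = 0.277, b = -1.174, c = 1.
Discriminant D = b^2 - 4ac = (-1.174)^2 - 4*(0.277)*1 = 1.378276 - (1.108) = 0.270276.
D >= 0, so the roots are real: z = (-b +/- sqrt(D)) / (2a) = (1.174 +/- 0.519881) / (0.554).
  z_1 = (1.174 + 0.519881) / (0.554) = 3.0575,   |z_1| = 3.0575.
  z_2 = (1.174 - 0.519881) / (0.554) = 1.1807,   |z_2| = 1.1807.
Moduli of all roots: 3.0575, 1.1807.
All moduli strictly greater than 1? Yes.
Verdict: Invertible.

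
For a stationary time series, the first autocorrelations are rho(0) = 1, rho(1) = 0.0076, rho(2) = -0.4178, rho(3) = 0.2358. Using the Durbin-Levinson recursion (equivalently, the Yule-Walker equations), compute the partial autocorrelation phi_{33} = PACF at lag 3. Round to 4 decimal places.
\phi_{33} = 0.2950

The PACF at lag k is phi_{kk}, the last component of the solution
to the Yule-Walker system G_k phi = r_k where
  (G_k)_{ij} = rho(|i - j|), (r_k)_i = rho(i), i,j = 1..k.
Equivalently, Durbin-Levinson gives phi_{kk} iteratively:
  phi_{11} = rho(1)
  phi_{kk} = [rho(k) - sum_{j=1..k-1} phi_{k-1,j} rho(k-j)]
            / [1 - sum_{j=1..k-1} phi_{k-1,j} rho(j)],
  phi_{k,j} = phi_{k-1,j} - phi_{kk} phi_{k-1,k-j},  j = 1..k-1.
Step k = 1:
  phi_11 = rho(1) = 0.0076.
Step k = 2:
  phi_22 = [rho(2) - phi_11 rho(1)] / [1 - phi_11 rho(1)] = [-0.4178 - (0.0076)(0.0076)] / [1 - (0.0076)(0.0076)]
         = -0.41785776 / 0.99994224 = -0.417882.
  Update: phi_21 = phi_11 - phi_22 phi_11 = 0.0076 - (-0.417882)(0.0076) = 0.010776.
Step k = 3:
  phi_33 = [rho(3) - phi_21 rho(2) - phi_22 rho(1)] / [1 - phi_21 rho(1) - phi_22 rho(2)]
    numerator   = 0.2358 - (0.010776)(-0.4178) - (-0.417882)(0.0076) = 0.24347807
    denominator = 1 - (0.010776)(0.0076) - (-0.417882)(-0.4178) = 0.82532705
  phi_33 = 0.24347807 / 0.82532705 = 0.295.
Therefore phi_{33} = 0.2950.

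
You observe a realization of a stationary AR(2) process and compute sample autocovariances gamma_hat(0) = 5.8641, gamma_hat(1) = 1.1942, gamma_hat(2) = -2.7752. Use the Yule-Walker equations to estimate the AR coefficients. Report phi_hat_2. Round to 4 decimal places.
\hat\phi_{2} = -0.5370

The Yule-Walker equations for an AR(p) process read, in matrix form,
  Gamma_p phi = r_p,   with   (Gamma_p)_{ij} = gamma(|i - j|),
                       (r_p)_i = gamma(i),   i,j = 1..p.
Substitute the sample gammas (Toeplitz matrix and right-hand side of size 2):
  Gamma_p = [[5.8641, 1.1942], [1.1942, 5.8641]]
  r_p     = [1.1942, -2.7752]
Written out:
  5.8641 phi_1 + 1.1942 phi_2 = 1.1942
  1.1942 phi_1 + 5.8641 phi_2 = -2.7752
Solve by Cramer's rule:
  det = gamma(0)^2 - gamma(1)^2 = (5.8641)^2 - (1.1942)^2 = 34.38766881 - 1.42611364 = 32.96155517
  phi_hat_1 = [gamma(1) gamma(0) - gamma(1) gamma(2)] / det = [(1.1942)(5.8641) - (1.1942)(-2.7752)] / 32.96155517 = 10.31705206 / 32.96155517 = 0.313
  phi_hat_2 = [gamma(0) gamma(2) - gamma(1)^2] / det = [(5.8641)(-2.7752) - (1.1942)^2] / 32.96155517 = -17.70016396 / 32.96155517 = -0.537
So phi_hat = [0.3130, -0.5370].
Therefore phi_hat_2 = -0.5370.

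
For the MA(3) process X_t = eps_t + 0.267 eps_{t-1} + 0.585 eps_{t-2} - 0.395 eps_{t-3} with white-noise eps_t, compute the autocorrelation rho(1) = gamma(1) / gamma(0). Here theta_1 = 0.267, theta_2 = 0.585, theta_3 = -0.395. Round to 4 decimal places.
\rho(1) = 0.1224

For an MA(q) process with theta_0 = 1, the autocovariance is
  gamma(k) = sigma^2 * sum_{i=0..q-k} theta_i * theta_{i+k},
and rho(k) = gamma(k) / gamma(0). Sigma^2 cancels.
  numerator   = (1)*(0.267) + (0.267)*(0.585) + (0.585)*(-0.395) = 0.19212.
  denominator = (1)^2 + (0.267)^2 + (0.585)^2 + (-0.395)^2 = 1.569539.
  rho(1) = 0.19212 / 1.569539 = 0.1224.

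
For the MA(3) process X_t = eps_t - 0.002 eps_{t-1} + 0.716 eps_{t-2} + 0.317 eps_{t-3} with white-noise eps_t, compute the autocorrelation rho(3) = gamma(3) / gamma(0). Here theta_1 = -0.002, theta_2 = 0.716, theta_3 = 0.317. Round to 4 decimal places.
\rho(3) = 0.1965

For an MA(q) process with theta_0 = 1, the autocovariance is
  gamma(k) = sigma^2 * sum_{i=0..q-k} theta_i * theta_{i+k},
and rho(k) = gamma(k) / gamma(0). Sigma^2 cancels.
  numerator   = (1)*(0.317) = 0.317.
  denominator = (1)^2 + (-0.002)^2 + (0.716)^2 + (0.317)^2 = 1.613149.
  rho(3) = 0.317 / 1.613149 = 0.1965.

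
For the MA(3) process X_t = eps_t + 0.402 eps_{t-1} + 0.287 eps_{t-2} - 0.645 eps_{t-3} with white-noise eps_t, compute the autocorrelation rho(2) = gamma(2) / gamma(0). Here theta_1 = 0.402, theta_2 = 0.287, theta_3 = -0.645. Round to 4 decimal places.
\rho(2) = 0.0167

For an MA(q) process with theta_0 = 1, the autocovariance is
  gamma(k) = sigma^2 * sum_{i=0..q-k} theta_i * theta_{i+k},
and rho(k) = gamma(k) / gamma(0). Sigma^2 cancels.
  numerator   = (1)*(0.287) + (0.402)*(-0.645) = 0.02771.
  denominator = (1)^2 + (0.402)^2 + (0.287)^2 + (-0.645)^2 = 1.659998.
  rho(2) = 0.02771 / 1.659998 = 0.0167.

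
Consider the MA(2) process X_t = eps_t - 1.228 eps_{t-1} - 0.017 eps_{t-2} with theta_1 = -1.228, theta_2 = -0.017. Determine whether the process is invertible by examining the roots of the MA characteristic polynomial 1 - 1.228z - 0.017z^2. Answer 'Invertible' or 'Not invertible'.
\text{Not invertible}

The MA(q) characteristic polynomial is P(z) = 1 - 1.228z - 0.017z^2.
Invertibility requires all roots to lie outside the unit circle, i.e. |z| > 1 for every root.
Set 1 + (-1.228) z + (-0.017) z^2 = 0, i.e. a z^2 + b z + c = 0 with a = -0.017, b = -1.228, c = 1.
Discriminant D = b^2 - 4ac = (-1.228)^2 - 4*(-0.017)*1 = 1.507984 - (-0.068) = 1.575984.
D >= 0, so the roots are real: z = (-b +/- sqrt(D)) / (2a) = (1.228 +/- 1.255382) / (-0.034).
  z_1 = (1.228 + 1.255382) / (-0.034) = -73.0406,   |z_1| = 73.0406.
  z_2 = (1.228 - 1.255382) / (-0.034) = 0.8054,   |z_2| = 0.8054.
Moduli of all roots: 73.0406, 0.8054.
All moduli strictly greater than 1? No.
Verdict: Not invertible.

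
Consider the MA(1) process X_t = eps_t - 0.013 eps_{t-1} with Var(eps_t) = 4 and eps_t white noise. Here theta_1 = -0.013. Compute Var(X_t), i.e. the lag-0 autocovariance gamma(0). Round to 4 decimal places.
\gamma(0) = 4.0007

For an MA(q) process X_t = eps_t + sum_i theta_i eps_{t-i} with
Var(eps_t) = sigma^2, the variance is
  gamma(0) = sigma^2 * (1 + sum_i theta_i^2).
  sum_i theta_i^2 = (-0.013)^2 = 0.000169.
  gamma(0) = 4 * (1 + 0.000169) = 4 * 1.000169 = 4.000676, which rounds to 4.0007.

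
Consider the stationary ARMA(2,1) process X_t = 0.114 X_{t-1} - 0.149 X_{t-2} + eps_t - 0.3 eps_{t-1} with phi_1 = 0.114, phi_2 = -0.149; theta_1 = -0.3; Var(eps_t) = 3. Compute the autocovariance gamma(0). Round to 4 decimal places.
\gamma(0) = 3.1930

Multiply the model equation by X_{t-k} and take expectations. With theta_0 = psi_0 = 1 and psi_j the MA(infinity) weights, this gives
  gamma(k) - sum_i phi_i gamma(k-i) = c_k,
  c_k = sigma^2 * sum_{j=k..q} theta_j psi_{j-k}   (c_k = 0 for k > q),
using gamma(-m) = gamma(m).
psi-weights needed (psi_j = theta_j + sum_i phi_i psi_{j-i}):
  psi_1 = theta_1 + phi_1 = -0.3 + (0.114) = -0.186
Right-hand sides:
  c_0 = sigma^2 (1 + theta_1 psi_1) = 3 * (1 + (-0.3)(-0.186)) = 3 * 1.0558 = 3.1674
  c_1 = sigma^2 theta_1 = 3 * (-0.3) = -0.9
  c_2 = 0
Equations for k = 0, 1, 2 (AR order 2, c_2 = 0):
  (E0) gamma(0) = phi_1 gamma(1) + phi_2 gamma(2) + c_0
  (E1) gamma(1) = phi_1 gamma(0) + phi_2 gamma(1) + c_1
  (E2) gamma(2) = phi_1 gamma(1) + phi_2 gamma(0)
From (E1): gamma(1) = A gamma(0) + B with
  A = phi_1 / (1 - phi_2) = 0.114 / 1.149 = 0.099217,   B = c_1 / (1 - phi_2) = -0.9 / 1.149 = -0.78329.
Insert (E2) into (E0): gamma(0) (1 - phi_2^2) = phi_1 (1 + phi_2) gamma(1) + c_0.
  phi_1 (1 + phi_2) = (0.114)(0.851) = 0.097014,   1 - phi_2^2 = 0.977799.
Replace gamma(1) by A gamma(0) + B and collect gamma(0):
  gamma(0) [0.977799 - (0.097014)(0.099217)] = (0.097014)(-0.78329) + 3.1674
  gamma(0) * 0.968174 = 3.09141
  gamma(0) = 3.09141 / 0.968174 = 3.193033.
Therefore gamma(0) = 3.1930 (to 4 decimal places).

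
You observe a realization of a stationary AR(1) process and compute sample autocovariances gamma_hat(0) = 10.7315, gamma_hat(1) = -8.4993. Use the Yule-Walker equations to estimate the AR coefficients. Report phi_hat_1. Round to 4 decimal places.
\hat\phi_{1} = -0.7920

The Yule-Walker equations for an AR(p) process read, in matrix form,
  Gamma_p phi = r_p,   with   (Gamma_p)_{ij} = gamma(|i - j|),
                       (r_p)_i = gamma(i),   i,j = 1..p.
Substitute the sample gammas (Toeplitz matrix and right-hand side of size 1):
  Gamma_p = [[10.7315]]
  r_p     = [-8.4993]
With p = 1 this is the single equation gamma(0) phi_1 = gamma(1):
  phi_hat_1 = gamma(1) / gamma(0) = -8.4993 / 10.7315 = -0.7920.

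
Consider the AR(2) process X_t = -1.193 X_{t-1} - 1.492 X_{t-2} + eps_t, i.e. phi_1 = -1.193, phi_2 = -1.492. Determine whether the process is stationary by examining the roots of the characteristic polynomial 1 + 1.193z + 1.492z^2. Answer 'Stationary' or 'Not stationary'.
\text{Not stationary}

The AR(p) characteristic polynomial is P(z) = 1 + 1.193z + 1.492z^2.
Stationarity requires all roots to lie outside the unit circle, i.e. |z| > 1 for every root.
Set 1 + (1.193) z + (1.492) z^2 = 0, i.e. a z^2 + b z + c = 0 with a = 1.492, b = 1.193, c = 1.
Discriminant D = b^2 - 4ac = (1.193)^2 - 4*(1.492)*1 = 1.423249 - (5.968) = -4.544751.
D < 0, so the roots are the complex-conjugate pair z = (-b +/- i sqrt(-D)) / (2a) = -0.3998 +/- 0.7144i.
For a conjugate pair |z|^2 = z * conj(z) = (product of roots) = c/a = 1/(1.492) = 0.670241, so |z| = sqrt(0.670241) = 0.8187 for both roots.
Moduli of all roots: 0.8187, 0.8187.
All moduli strictly greater than 1? No.
Verdict: Not stationary.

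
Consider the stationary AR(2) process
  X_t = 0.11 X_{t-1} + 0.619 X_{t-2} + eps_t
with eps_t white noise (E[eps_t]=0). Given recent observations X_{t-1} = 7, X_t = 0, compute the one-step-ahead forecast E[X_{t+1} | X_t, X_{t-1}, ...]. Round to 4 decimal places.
E[X_{t+1} \mid \mathcal F_t] = 4.3330

For an AR(p) model X_t = c + sum_i phi_i X_{t-i} + eps_t, the
one-step-ahead conditional mean is
  E[X_{t+1} | X_t, ...] = c + sum_i phi_i X_{t+1-i}.
Substitute known values:
  E[X_{t+1} | ...] = (0.11) * (0) + (0.619) * (7)
                   = 4.3330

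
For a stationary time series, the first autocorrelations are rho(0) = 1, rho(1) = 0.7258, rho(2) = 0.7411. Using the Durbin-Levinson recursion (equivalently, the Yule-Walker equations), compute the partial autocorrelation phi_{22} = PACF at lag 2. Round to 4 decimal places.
\phi_{22} = 0.4529

The PACF at lag k is phi_{kk}, the last component of the solution
to the Yule-Walker system G_k phi = r_k where
  (G_k)_{ij} = rho(|i - j|), (r_k)_i = rho(i), i,j = 1..k.
Equivalently, Durbin-Levinson gives phi_{kk} iteratively:
  phi_{11} = rho(1)
  phi_{kk} = [rho(k) - sum_{j=1..k-1} phi_{k-1,j} rho(k-j)]
            / [1 - sum_{j=1..k-1} phi_{k-1,j} rho(j)],
  phi_{k,j} = phi_{k-1,j} - phi_{kk} phi_{k-1,k-j},  j = 1..k-1.
Step k = 1:
  phi_11 = rho(1) = 0.7258.
Step k = 2:
  phi_22 = [rho(2) - phi_11 rho(1)] / [1 - phi_11 rho(1)] = [0.7411 - (0.7258)(0.7258)] / [1 - (0.7258)(0.7258)]
         = 0.21431436 / 0.47321436 = 0.4529.
Therefore phi_{22} = 0.4529.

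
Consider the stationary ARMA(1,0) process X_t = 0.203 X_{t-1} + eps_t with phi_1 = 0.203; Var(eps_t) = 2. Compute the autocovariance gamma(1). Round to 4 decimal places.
\gamma(1) = 0.4234

Multiply the model equation by X_{t-k} and take expectations. With theta_0 = psi_0 = 1 and psi_j the MA(infinity) weights, this gives
  gamma(k) - sum_i phi_i gamma(k-i) = c_k,
  c_k = sigma^2 * sum_{j=k..q} theta_j psi_{j-k}   (c_k = 0 for k > q),
using gamma(-m) = gamma(m).
Pure AR (q = 0): c_0 = sigma^2 = 2, c_k = 0 for k >= 1.
Equations for k = 0 and k = 1 (AR order 1):
  gamma(0) = phi_1 gamma(1) + c_0
  gamma(1) = phi_1 gamma(0) + c_1
Substituting the second into the first: gamma(0) (1 - phi_1^2) = c_0 + phi_1 c_1, so
  gamma(0) = c_0 / (1 - phi_1^2) = 2 / (1 - (0.203)^2) = 2 / 0.958791 = 2.08596.
  gamma(1) = phi_1 gamma(0) = (0.203)(2.08596) = 0.42345.
Therefore gamma(1) = 0.4234 (to 4 decimal places).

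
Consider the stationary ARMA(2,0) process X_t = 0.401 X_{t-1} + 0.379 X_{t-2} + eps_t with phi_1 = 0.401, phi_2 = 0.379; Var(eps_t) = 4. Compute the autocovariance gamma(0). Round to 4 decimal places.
\gamma(0) = 8.0115

Multiply the model equation by X_{t-k} and take expectations. With theta_0 = psi_0 = 1 and psi_j the MA(infinity) weights, this gives
  gamma(k) - sum_i phi_i gamma(k-i) = c_k,
  c_k = sigma^2 * sum_{j=k..q} theta_j psi_{j-k}   (c_k = 0 for k > q),
using gamma(-m) = gamma(m).
Pure AR (q = 0): c_0 = sigma^2 = 4, c_k = 0 for k >= 1.
Equations for k = 0, 1, 2 (AR order 2, c_2 = 0):
  (E0) gamma(0) = phi_1 gamma(1) + phi_2 gamma(2) + c_0
  (E1) gamma(1) = phi_1 gamma(0) + phi_2 gamma(1) + c_1
  (E2) gamma(2) = phi_1 gamma(1) + phi_2 gamma(0)
From (E1): gamma(1) = A gamma(0) + B with
  A = phi_1 / (1 - phi_2) = 0.401 / 0.621 = 0.645733,   B = c_1 / (1 - phi_2) = 0 / 0.621 = 0.
Insert (E2) into (E0): gamma(0) (1 - phi_2^2) = phi_1 (1 + phi_2) gamma(1) + c_0.
  phi_1 (1 + phi_2) = (0.401)(1.379) = 0.552979,   1 - phi_2^2 = 0.856359.
Replace gamma(1) by A gamma(0) + B and collect gamma(0):
  gamma(0) [0.856359 - (0.552979)(0.645733)] = c_0 = 4
  gamma(0) * 0.499282 = 4
  gamma(0) = 4 / 0.499282 = 8.011498.
Therefore gamma(0) = 8.0115 (to 4 decimal places).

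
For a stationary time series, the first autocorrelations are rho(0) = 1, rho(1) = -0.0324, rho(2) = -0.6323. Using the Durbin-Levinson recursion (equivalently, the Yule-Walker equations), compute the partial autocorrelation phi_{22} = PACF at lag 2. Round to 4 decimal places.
\phi_{22} = -0.6340

The PACF at lag k is phi_{kk}, the last component of the solution
to the Yule-Walker system G_k phi = r_k where
  (G_k)_{ij} = rho(|i - j|), (r_k)_i = rho(i), i,j = 1..k.
Equivalently, Durbin-Levinson gives phi_{kk} iteratively:
  phi_{11} = rho(1)
  phi_{kk} = [rho(k) - sum_{j=1..k-1} phi_{k-1,j} rho(k-j)]
            / [1 - sum_{j=1..k-1} phi_{k-1,j} rho(j)],
  phi_{k,j} = phi_{k-1,j} - phi_{kk} phi_{k-1,k-j},  j = 1..k-1.
Step k = 1:
  phi_11 = rho(1) = -0.0324.
Step k = 2:
  phi_22 = [rho(2) - phi_11 rho(1)] / [1 - phi_11 rho(1)] = [-0.6323 - (-0.0324)(-0.0324)] / [1 - (-0.0324)(-0.0324)]
         = -0.63334976 / 0.99895024 = -0.634.
Therefore phi_{22} = -0.6340.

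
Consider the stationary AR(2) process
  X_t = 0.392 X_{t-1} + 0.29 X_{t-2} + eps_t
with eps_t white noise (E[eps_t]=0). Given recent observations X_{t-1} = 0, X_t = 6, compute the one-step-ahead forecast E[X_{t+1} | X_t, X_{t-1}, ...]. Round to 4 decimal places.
E[X_{t+1} \mid \mathcal F_t] = 2.3520

For an AR(p) model X_t = c + sum_i phi_i X_{t-i} + eps_t, the
one-step-ahead conditional mean is
  E[X_{t+1} | X_t, ...] = c + sum_i phi_i X_{t+1-i}.
Substitute known values:
  E[X_{t+1} | ...] = (0.392) * (6) + (0.29) * (0)
                   = 2.3520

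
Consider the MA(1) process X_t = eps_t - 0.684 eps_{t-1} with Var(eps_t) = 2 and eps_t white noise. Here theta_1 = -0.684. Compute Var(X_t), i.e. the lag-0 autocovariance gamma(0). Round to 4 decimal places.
\gamma(0) = 2.9357

For an MA(q) process X_t = eps_t + sum_i theta_i eps_{t-i} with
Var(eps_t) = sigma^2, the variance is
  gamma(0) = sigma^2 * (1 + sum_i theta_i^2).
  sum_i theta_i^2 = (-0.684)^2 = 0.467856.
  gamma(0) = 2 * (1 + 0.467856) = 2 * 1.467856 = 2.935712, which rounds to 2.9357.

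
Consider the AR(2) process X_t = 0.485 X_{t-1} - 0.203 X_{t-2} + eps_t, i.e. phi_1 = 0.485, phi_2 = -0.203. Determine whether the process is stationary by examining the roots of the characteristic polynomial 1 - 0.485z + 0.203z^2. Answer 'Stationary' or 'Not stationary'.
\text{Stationary}

The AR(p) characteristic polynomial is P(z) = 1 - 0.485z + 0.203z^2.
Stationarity requires all roots to lie outside the unit circle, i.e. |z| > 1 for every root.
Set 1 + (-0.485) z + (0.203) z^2 = 0, i.e. a z^2 + b z + c = 0 with a = 0.203, b = -0.485, c = 1.
Discriminant D = b^2 - 4ac = (-0.485)^2 - 4*(0.203)*1 = 0.235225 - (0.812) = -0.576775.
D < 0, so the roots are the complex-conjugate pair z = (-b +/- i sqrt(-D)) / (2a) = 1.1946 +/- 1.8706i.
For a conjugate pair |z|^2 = z * conj(z) = (product of roots) = c/a = 1/(0.203) = 4.926108, so |z| = sqrt(4.926108) = 2.2195 for both roots.
Moduli of all roots: 2.2195, 2.2195.
All moduli strictly greater than 1? Yes.
Verdict: Stationary.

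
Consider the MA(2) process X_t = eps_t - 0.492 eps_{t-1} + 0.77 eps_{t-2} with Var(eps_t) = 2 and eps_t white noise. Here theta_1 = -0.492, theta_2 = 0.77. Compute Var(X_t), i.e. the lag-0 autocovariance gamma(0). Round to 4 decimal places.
\gamma(0) = 3.6699

For an MA(q) process X_t = eps_t + sum_i theta_i eps_{t-i} with
Var(eps_t) = sigma^2, the variance is
  gamma(0) = sigma^2 * (1 + sum_i theta_i^2).
  sum_i theta_i^2 = (-0.492)^2 + (0.77)^2 = 0.242064 + 0.5929 = 0.834964.
  gamma(0) = 2 * (1 + 0.834964) = 2 * 1.834964 = 3.669928, which rounds to 3.6699.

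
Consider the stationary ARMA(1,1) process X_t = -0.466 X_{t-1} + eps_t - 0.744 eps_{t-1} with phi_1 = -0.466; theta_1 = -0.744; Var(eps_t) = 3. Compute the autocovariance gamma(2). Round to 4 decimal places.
\gamma(2) = 2.9100

Multiply the model equation by X_{t-k} and take expectations. With theta_0 = psi_0 = 1 and psi_j the MA(infinity) weights, this gives
  gamma(k) - sum_i phi_i gamma(k-i) = c_k,
  c_k = sigma^2 * sum_{j=k..q} theta_j psi_{j-k}   (c_k = 0 for k > q),
using gamma(-m) = gamma(m).
psi-weights needed (psi_j = theta_j + sum_i phi_i psi_{j-i}):
  psi_1 = theta_1 + phi_1 = -0.744 + (-0.466) = -1.21
Right-hand sides:
  c_0 = sigma^2 (1 + theta_1 psi_1) = 3 * (1 + (-0.744)(-1.21)) = 3 * 1.90024 = 5.70072
  c_1 = sigma^2 theta_1 = 3 * (-0.744) = -2.232
  c_2 = 0
Equations for k = 0 and k = 1 (AR order 1):
  gamma(0) = phi_1 gamma(1) + c_0
  gamma(1) = phi_1 gamma(0) + c_1
Substituting the second into the first: gamma(0) (1 - phi_1^2) = c_0 + phi_1 c_1, so
  gamma(0) = (c_0 + phi_1 c_1) / (1 - phi_1^2) = (5.70072 + (-0.466)(-2.232)) / (1 - (-0.466)^2) = 6.740832 / 0.782844 = 8.610696.
  gamma(1) = phi_1 gamma(0) + c_1 = (-0.466)(8.610696) + (-2.232) = -6.244585.
For k = 2 (> q): gamma(2) = phi_1 gamma(1) = (-0.466)(-6.244585) = 2.909976.
Therefore gamma(2) = 2.9100 (to 4 decimal places).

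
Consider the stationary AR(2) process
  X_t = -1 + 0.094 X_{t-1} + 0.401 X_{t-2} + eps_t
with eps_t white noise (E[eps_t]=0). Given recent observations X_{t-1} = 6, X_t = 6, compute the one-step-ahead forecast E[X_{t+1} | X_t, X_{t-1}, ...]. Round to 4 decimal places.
E[X_{t+1} \mid \mathcal F_t] = 1.9700

For an AR(p) model X_t = c + sum_i phi_i X_{t-i} + eps_t, the
one-step-ahead conditional mean is
  E[X_{t+1} | X_t, ...] = c + sum_i phi_i X_{t+1-i}.
Substitute known values:
  E[X_{t+1} | ...] = -1 + (0.094) * (6) + (0.401) * (6)
                   = 1.9700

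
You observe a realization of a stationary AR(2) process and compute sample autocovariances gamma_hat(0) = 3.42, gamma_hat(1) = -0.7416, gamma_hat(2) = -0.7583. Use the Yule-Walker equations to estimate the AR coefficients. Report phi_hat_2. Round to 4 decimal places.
\hat\phi_{2} = -0.2820

The Yule-Walker equations for an AR(p) process read, in matrix form,
  Gamma_p phi = r_p,   with   (Gamma_p)_{ij} = gamma(|i - j|),
                       (r_p)_i = gamma(i),   i,j = 1..p.
Substitute the sample gammas (Toeplitz matrix and right-hand side of size 2):
  Gamma_p = [[3.42, -0.7416], [-0.7416, 3.42]]
  r_p     = [-0.7416, -0.7583]
Written out:
  3.42 phi_1 - 0.7416 phi_2 = -0.7416
  -0.7416 phi_1 + 3.42 phi_2 = -0.7583
Solve by Cramer's rule:
  det = gamma(0)^2 - gamma(1)^2 = (3.42)^2 - (-0.7416)^2 = 11.6964 - 0.54997056 = 11.14642944
  phi_hat_1 = [gamma(1) gamma(0) - gamma(1) gamma(2)] / det = [(-0.7416)(3.42) - (-0.7416)(-0.7583)] / 11.14642944 = -3.09862728 / 11.14642944 = -0.278
  phi_hat_2 = [gamma(0) gamma(2) - gamma(1)^2] / det = [(3.42)(-0.7583) - (-0.7416)^2] / 11.14642944 = -3.14335656 / 11.14642944 = -0.282
So phi_hat = [-0.2780, -0.2820].
Therefore phi_hat_2 = -0.2820.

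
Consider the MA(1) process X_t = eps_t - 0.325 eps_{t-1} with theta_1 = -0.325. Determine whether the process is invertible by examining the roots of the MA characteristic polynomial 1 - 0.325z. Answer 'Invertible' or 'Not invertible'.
\text{Invertible}

The MA(q) characteristic polynomial is P(z) = 1 - 0.325z.
Invertibility requires all roots to lie outside the unit circle, i.e. |z| > 1 for every root.
This is linear in z: 1 + (-0.325) z = 0  =>  z = -1/(-0.325) = 3.076923,  |z| = 3.076923.
Moduli of all roots: 3.0769.
All moduli strictly greater than 1? Yes.
Verdict: Invertible.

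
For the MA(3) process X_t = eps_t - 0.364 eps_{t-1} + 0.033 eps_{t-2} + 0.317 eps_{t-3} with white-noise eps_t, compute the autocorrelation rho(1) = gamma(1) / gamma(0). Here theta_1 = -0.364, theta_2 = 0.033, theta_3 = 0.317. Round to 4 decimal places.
\rho(1) = -0.2962

For an MA(q) process with theta_0 = 1, the autocovariance is
  gamma(k) = sigma^2 * sum_{i=0..q-k} theta_i * theta_{i+k},
and rho(k) = gamma(k) / gamma(0). Sigma^2 cancels.
  numerator   = (1)*(-0.364) + (-0.364)*(0.033) + (0.033)*(0.317) = -0.365551.
  denominator = (1)^2 + (-0.364)^2 + (0.033)^2 + (0.317)^2 = 1.234074.
  rho(1) = -0.365551 / 1.234074 = -0.2962.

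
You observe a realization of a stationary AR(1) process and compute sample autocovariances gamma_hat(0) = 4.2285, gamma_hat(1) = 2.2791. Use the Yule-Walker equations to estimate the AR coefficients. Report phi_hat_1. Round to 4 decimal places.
\hat\phi_{1} = 0.5390

The Yule-Walker equations for an AR(p) process read, in matrix form,
  Gamma_p phi = r_p,   with   (Gamma_p)_{ij} = gamma(|i - j|),
                       (r_p)_i = gamma(i),   i,j = 1..p.
Substitute the sample gammas (Toeplitz matrix and right-hand side of size 1):
  Gamma_p = [[4.2285]]
  r_p     = [2.2791]
With p = 1 this is the single equation gamma(0) phi_1 = gamma(1):
  phi_hat_1 = gamma(1) / gamma(0) = 2.2791 / 4.2285 = 0.5390.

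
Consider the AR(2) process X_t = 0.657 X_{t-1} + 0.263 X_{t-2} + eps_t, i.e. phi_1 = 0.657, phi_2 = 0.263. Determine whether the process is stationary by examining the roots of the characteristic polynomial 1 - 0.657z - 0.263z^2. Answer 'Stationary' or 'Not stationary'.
\text{Stationary}

The AR(p) characteristic polynomial is P(z) = 1 - 0.657z - 0.263z^2.
Stationarity requires all roots to lie outside the unit circle, i.e. |z| > 1 for every root.
Set 1 + (-0.657) z + (-0.263) z^2 = 0, i.e. a z^2 + b z + c = 0 with a = -0.263, b = -0.657, c = 1.
Discriminant D = b^2 - 4ac = (-0.657)^2 - 4*(-0.263)*1 = 0.431649 - (-1.052) = 1.483649.
D >= 0, so the roots are real: z = (-b +/- sqrt(D)) / (2a) = (0.657 +/- 1.218051) / (-0.526).
  z_1 = (0.657 + 1.218051) / (-0.526) = -3.5647,   |z_1| = 3.5647.
  z_2 = (0.657 - 1.218051) / (-0.526) = 1.0666,   |z_2| = 1.0666.
Moduli of all roots: 3.5647, 1.0666.
All moduli strictly greater than 1? Yes.
Verdict: Stationary.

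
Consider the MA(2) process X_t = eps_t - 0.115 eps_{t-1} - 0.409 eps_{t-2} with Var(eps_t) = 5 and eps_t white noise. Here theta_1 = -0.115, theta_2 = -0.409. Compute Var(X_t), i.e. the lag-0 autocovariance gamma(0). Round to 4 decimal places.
\gamma(0) = 5.9025

For an MA(q) process X_t = eps_t + sum_i theta_i eps_{t-i} with
Var(eps_t) = sigma^2, the variance is
  gamma(0) = sigma^2 * (1 + sum_i theta_i^2).
  sum_i theta_i^2 = (-0.115)^2 + (-0.409)^2 = 0.013225 + 0.167281 = 0.180506.
  gamma(0) = 5 * (1 + 0.180506) = 5 * 1.180506 = 5.90253, which rounds to 5.9025.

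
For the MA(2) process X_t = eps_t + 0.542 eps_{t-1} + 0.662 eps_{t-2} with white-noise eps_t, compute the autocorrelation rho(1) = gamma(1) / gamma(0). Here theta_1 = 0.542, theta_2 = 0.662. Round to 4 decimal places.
\rho(1) = 0.5201

For an MA(q) process with theta_0 = 1, the autocovariance is
  gamma(k) = sigma^2 * sum_{i=0..q-k} theta_i * theta_{i+k},
and rho(k) = gamma(k) / gamma(0). Sigma^2 cancels.
  numerator   = (1)*(0.542) + (0.542)*(0.662) = 0.900804.
  denominator = (1)^2 + (0.542)^2 + (0.662)^2 = 1.732008.
  rho(1) = 0.900804 / 1.732008 = 0.5201.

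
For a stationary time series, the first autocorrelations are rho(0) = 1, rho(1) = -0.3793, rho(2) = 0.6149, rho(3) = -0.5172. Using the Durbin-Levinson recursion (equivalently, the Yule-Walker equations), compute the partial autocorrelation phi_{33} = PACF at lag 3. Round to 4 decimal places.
\phi_{33} = -0.3411

The PACF at lag k is phi_{kk}, the last component of the solution
to the Yule-Walker system G_k phi = r_k where
  (G_k)_{ij} = rho(|i - j|), (r_k)_i = rho(i), i,j = 1..k.
Equivalently, Durbin-Levinson gives phi_{kk} iteratively:
  phi_{11} = rho(1)
  phi_{kk} = [rho(k) - sum_{j=1..k-1} phi_{k-1,j} rho(k-j)]
            / [1 - sum_{j=1..k-1} phi_{k-1,j} rho(j)],
  phi_{k,j} = phi_{k-1,j} - phi_{kk} phi_{k-1,k-j},  j = 1..k-1.
Step k = 1:
  phi_11 = rho(1) = -0.3793.
Step k = 2:
  phi_22 = [rho(2) - phi_11 rho(1)] / [1 - phi_11 rho(1)] = [0.6149 - (-0.3793)(-0.3793)] / [1 - (-0.3793)(-0.3793)]
         = 0.47103151 / 0.85613151 = 0.550186.
  Update: phi_21 = phi_11 - phi_22 phi_11 = -0.3793 - (0.550186)(-0.3793) = -0.170614.
Step k = 3:
  phi_33 = [rho(3) - phi_21 rho(2) - phi_22 rho(1)] / [1 - phi_21 rho(1) - phi_22 rho(2)]
    numerator   = -0.5172 - (-0.170614)(0.6149) - (0.550186)(-0.3793) = -0.20360364
    denominator = 1 - (-0.170614)(-0.3793) - (0.550186)(0.6149) = 0.5969766
  phi_33 = -0.20360364 / 0.5969766 = -0.3411.
Therefore phi_{33} = -0.3411.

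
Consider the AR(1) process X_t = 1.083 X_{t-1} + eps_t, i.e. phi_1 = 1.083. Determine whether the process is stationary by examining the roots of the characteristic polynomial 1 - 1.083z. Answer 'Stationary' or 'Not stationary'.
\text{Not stationary}

The AR(p) characteristic polynomial is P(z) = 1 - 1.083z.
Stationarity requires all roots to lie outside the unit circle, i.e. |z| > 1 for every root.
This is linear in z: 1 + (-1.083) z = 0  =>  z = -1/(-1.083) = 0.923361,  |z| = 0.923361.
Moduli of all roots: 0.9234.
All moduli strictly greater than 1? No.
Verdict: Not stationary.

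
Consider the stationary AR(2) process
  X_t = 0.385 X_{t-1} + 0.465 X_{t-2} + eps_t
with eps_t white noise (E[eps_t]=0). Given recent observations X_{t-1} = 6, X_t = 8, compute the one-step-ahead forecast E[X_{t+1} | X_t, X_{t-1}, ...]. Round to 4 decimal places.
E[X_{t+1} \mid \mathcal F_t] = 5.8700

For an AR(p) model X_t = c + sum_i phi_i X_{t-i} + eps_t, the
one-step-ahead conditional mean is
  E[X_{t+1} | X_t, ...] = c + sum_i phi_i X_{t+1-i}.
Substitute known values:
  E[X_{t+1} | ...] = (0.385) * (8) + (0.465) * (6)
                   = 5.8700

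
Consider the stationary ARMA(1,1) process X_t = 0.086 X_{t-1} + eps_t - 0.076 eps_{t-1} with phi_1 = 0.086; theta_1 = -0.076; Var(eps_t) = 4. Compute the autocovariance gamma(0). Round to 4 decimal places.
\gamma(0) = 4.0004

Multiply the model equation by X_{t-k} and take expectations. With theta_0 = psi_0 = 1 and psi_j the MA(infinity) weights, this gives
  gamma(k) - sum_i phi_i gamma(k-i) = c_k,
  c_k = sigma^2 * sum_{j=k..q} theta_j psi_{j-k}   (c_k = 0 for k > q),
using gamma(-m) = gamma(m).
psi-weights needed (psi_j = theta_j + sum_i phi_i psi_{j-i}):
  psi_1 = theta_1 + phi_1 = -0.076 + (0.086) = 0.01
Right-hand sides:
  c_0 = sigma^2 (1 + theta_1 psi_1) = 4 * (1 + (-0.076)(0.01)) = 4 * 0.99924 = 3.99696
  c_1 = sigma^2 theta_1 = 4 * (-0.076) = -0.304
  c_2 = 0
Equations for k = 0 and k = 1 (AR order 1):
  gamma(0) = phi_1 gamma(1) + c_0
  gamma(1) = phi_1 gamma(0) + c_1
Substituting the second into the first: gamma(0) (1 - phi_1^2) = c_0 + phi_1 c_1, so
  gamma(0) = (c_0 + phi_1 c_1) / (1 - phi_1^2) = (3.99696 + (0.086)(-0.304)) / (1 - (0.086)^2) = 3.970816 / 0.992604 = 4.000403.
Therefore gamma(0) = 4.0004 (to 4 decimal places).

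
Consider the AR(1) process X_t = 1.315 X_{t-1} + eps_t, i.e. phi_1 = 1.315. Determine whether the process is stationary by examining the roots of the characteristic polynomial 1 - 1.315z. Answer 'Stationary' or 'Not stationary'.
\text{Not stationary}

The AR(p) characteristic polynomial is P(z) = 1 - 1.315z.
Stationarity requires all roots to lie outside the unit circle, i.e. |z| > 1 for every root.
This is linear in z: 1 + (-1.315) z = 0  =>  z = -1/(-1.315) = 0.760456,  |z| = 0.760456.
Moduli of all roots: 0.7605.
All moduli strictly greater than 1? No.
Verdict: Not stationary.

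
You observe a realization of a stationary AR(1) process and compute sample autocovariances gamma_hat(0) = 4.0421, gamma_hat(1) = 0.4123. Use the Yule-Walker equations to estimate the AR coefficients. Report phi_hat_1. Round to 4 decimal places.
\hat\phi_{1} = 0.1020

The Yule-Walker equations for an AR(p) process read, in matrix form,
  Gamma_p phi = r_p,   with   (Gamma_p)_{ij} = gamma(|i - j|),
                       (r_p)_i = gamma(i),   i,j = 1..p.
Substitute the sample gammas (Toeplitz matrix and right-hand side of size 1):
  Gamma_p = [[4.0421]]
  r_p     = [0.4123]
With p = 1 this is the single equation gamma(0) phi_1 = gamma(1):
  phi_hat_1 = gamma(1) / gamma(0) = 0.4123 / 4.0421 = 0.1020.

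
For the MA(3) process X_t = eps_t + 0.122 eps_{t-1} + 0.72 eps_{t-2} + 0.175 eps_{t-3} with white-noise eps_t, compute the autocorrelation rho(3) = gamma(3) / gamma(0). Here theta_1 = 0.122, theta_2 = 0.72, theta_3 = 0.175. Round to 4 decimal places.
\rho(3) = 0.1119

For an MA(q) process with theta_0 = 1, the autocovariance is
  gamma(k) = sigma^2 * sum_{i=0..q-k} theta_i * theta_{i+k},
and rho(k) = gamma(k) / gamma(0). Sigma^2 cancels.
  numerator   = (1)*(0.175) = 0.175.
  denominator = (1)^2 + (0.122)^2 + (0.72)^2 + (0.175)^2 = 1.563909.
  rho(3) = 0.175 / 1.563909 = 0.1119.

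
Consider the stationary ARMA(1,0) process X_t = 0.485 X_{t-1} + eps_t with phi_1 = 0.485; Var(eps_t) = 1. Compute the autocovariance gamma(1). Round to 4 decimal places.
\gamma(1) = 0.6342

Multiply the model equation by X_{t-k} and take expectations. With theta_0 = psi_0 = 1 and psi_j the MA(infinity) weights, this gives
  gamma(k) - sum_i phi_i gamma(k-i) = c_k,
  c_k = sigma^2 * sum_{j=k..q} theta_j psi_{j-k}   (c_k = 0 for k > q),
using gamma(-m) = gamma(m).
Pure AR (q = 0): c_0 = sigma^2 = 1, c_k = 0 for k >= 1.
Equations for k = 0 and k = 1 (AR order 1):
  gamma(0) = phi_1 gamma(1) + c_0
  gamma(1) = phi_1 gamma(0) + c_1
Substituting the second into the first: gamma(0) (1 - phi_1^2) = c_0 + phi_1 c_1, so
  gamma(0) = c_0 / (1 - phi_1^2) = 1 / (1 - (0.485)^2) = 1 / 0.764775 = 1.307574.
  gamma(1) = phi_1 gamma(0) = (0.485)(1.307574) = 0.634173.
Therefore gamma(1) = 0.6342 (to 4 decimal places).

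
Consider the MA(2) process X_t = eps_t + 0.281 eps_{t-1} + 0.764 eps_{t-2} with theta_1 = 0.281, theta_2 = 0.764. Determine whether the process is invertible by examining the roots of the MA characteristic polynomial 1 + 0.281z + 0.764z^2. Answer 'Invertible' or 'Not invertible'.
\text{Invertible}

The MA(q) characteristic polynomial is P(z) = 1 + 0.281z + 0.764z^2.
Invertibility requires all roots to lie outside the unit circle, i.e. |z| > 1 for every root.
Set 1 + (0.281) z + (0.764) z^2 = 0, i.e. a z^2 + b z + c = 0 with a = 0.764, b = 0.281, c = 1.
Discriminant D = b^2 - 4ac = (0.281)^2 - 4*(0.764)*1 = 0.078961 - (3.056) = -2.977039.
D < 0, so the roots are the complex-conjugate pair z = (-b +/- i sqrt(-D)) / (2a) = -0.1839 +/- 1.1292i.
For a conjugate pair |z|^2 = z * conj(z) = (product of roots) = c/a = 1/(0.764) = 1.308901, so |z| = sqrt(1.308901) = 1.1441 for both roots.
Moduli of all roots: 1.1441, 1.1441.
All moduli strictly greater than 1? Yes.
Verdict: Invertible.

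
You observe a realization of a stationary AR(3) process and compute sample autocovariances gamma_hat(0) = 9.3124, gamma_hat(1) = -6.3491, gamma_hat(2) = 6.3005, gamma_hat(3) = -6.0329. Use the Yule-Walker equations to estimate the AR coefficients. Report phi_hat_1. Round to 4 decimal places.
\hat\phi_{1} = -0.3250

The Yule-Walker equations for an AR(p) process read, in matrix form,
  Gamma_p phi = r_p,   with   (Gamma_p)_{ij} = gamma(|i - j|),
                       (r_p)_i = gamma(i),   i,j = 1..p.
Substitute the sample gammas (Toeplitz matrix and right-hand side of size 3):
  Gamma_p = [[9.3124, -6.3491, 6.3005], [-6.3491, 9.3124, -6.3491], [6.3005, -6.3491, 9.3124]]
  r_p     = [-6.3491, 6.3005, -6.0329]
Written out (R1..R3):
  (R1) 9.3124 phi_1 - 6.3491 phi_2 + 6.3005 phi_3 = -6.3491
  (R2) -6.3491 phi_1 + 9.3124 phi_2 - 6.3491 phi_3 = 6.3005
  (R3) 6.3005 phi_1 - 6.3491 phi_2 + 9.3124 phi_3 = -6.0329
Gaussian elimination:
  R2 <- R2 - (-6.3491/9.3124) R1 = R2 - (-0.68179) R1:  4.983648 phi_2 - 2.053483 phi_3 = 1.971748
  R3 <- R3 - (6.3005/9.3124) R1 = R3 - (0.676571) R1:  -2.053483 phi_2 + 5.049664 phi_3 = -1.737283
  R3 <- R3 - (-2.053483/4.983648) R2 = R3 - (-0.412044) R2:  4.203539 phi_3 = -0.924836
Back-substitution:
  phi_hat_3 = -0.924836 / 4.203539 = -0.220014
  phi_hat_2 = (1.971748 - (-2.053483)(-0.220014)) / 4.983648 = 0.304988
  phi_hat_1 = (-6.3491 - (-6.3491)(0.304988) - (6.3005)(-0.220014)) / 9.3124 = -0.324997
So phi_hat = [-0.3250, 0.3050, -0.2200].
Therefore phi_hat_1 = -0.3250.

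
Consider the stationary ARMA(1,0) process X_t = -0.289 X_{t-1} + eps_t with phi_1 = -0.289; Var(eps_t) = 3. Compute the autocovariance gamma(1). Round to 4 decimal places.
\gamma(1) = -0.9460

Multiply the model equation by X_{t-k} and take expectations. With theta_0 = psi_0 = 1 and psi_j the MA(infinity) weights, this gives
  gamma(k) - sum_i phi_i gamma(k-i) = c_k,
  c_k = sigma^2 * sum_{j=k..q} theta_j psi_{j-k}   (c_k = 0 for k > q),
using gamma(-m) = gamma(m).
Pure AR (q = 0): c_0 = sigma^2 = 3, c_k = 0 for k >= 1.
Equations for k = 0 and k = 1 (AR order 1):
  gamma(0) = phi_1 gamma(1) + c_0
  gamma(1) = phi_1 gamma(0) + c_1
Substituting the second into the first: gamma(0) (1 - phi_1^2) = c_0 + phi_1 c_1, so
  gamma(0) = c_0 / (1 - phi_1^2) = 3 / (1 - (-0.289)^2) = 3 / 0.916479 = 3.273397.
  gamma(1) = phi_1 gamma(0) = (-0.289)(3.273397) = -0.946012.
Therefore gamma(1) = -0.9460 (to 4 decimal places).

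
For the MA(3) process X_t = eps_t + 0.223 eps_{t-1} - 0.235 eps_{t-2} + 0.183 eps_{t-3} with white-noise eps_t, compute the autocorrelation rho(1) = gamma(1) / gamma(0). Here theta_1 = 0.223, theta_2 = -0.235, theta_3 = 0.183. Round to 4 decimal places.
\rho(1) = 0.1121

For an MA(q) process with theta_0 = 1, the autocovariance is
  gamma(k) = sigma^2 * sum_{i=0..q-k} theta_i * theta_{i+k},
and rho(k) = gamma(k) / gamma(0). Sigma^2 cancels.
  numerator   = (1)*(0.223) + (0.223)*(-0.235) + (-0.235)*(0.183) = 0.12759.
  denominator = (1)^2 + (0.223)^2 + (-0.235)^2 + (0.183)^2 = 1.138443.
  rho(1) = 0.12759 / 1.138443 = 0.1121.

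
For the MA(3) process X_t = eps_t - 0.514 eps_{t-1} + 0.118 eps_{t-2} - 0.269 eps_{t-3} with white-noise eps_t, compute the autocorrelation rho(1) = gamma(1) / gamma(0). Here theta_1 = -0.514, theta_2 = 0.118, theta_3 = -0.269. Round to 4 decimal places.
\rho(1) = -0.4490

For an MA(q) process with theta_0 = 1, the autocovariance is
  gamma(k) = sigma^2 * sum_{i=0..q-k} theta_i * theta_{i+k},
and rho(k) = gamma(k) / gamma(0). Sigma^2 cancels.
  numerator   = (1)*(-0.514) + (-0.514)*(0.118) + (0.118)*(-0.269) = -0.606394.
  denominator = (1)^2 + (-0.514)^2 + (0.118)^2 + (-0.269)^2 = 1.350481.
  rho(1) = -0.606394 / 1.350481 = -0.4490.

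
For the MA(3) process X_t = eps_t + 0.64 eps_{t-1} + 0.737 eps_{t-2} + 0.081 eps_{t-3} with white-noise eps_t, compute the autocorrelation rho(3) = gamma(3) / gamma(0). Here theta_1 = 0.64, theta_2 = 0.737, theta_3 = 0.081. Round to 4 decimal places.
\rho(3) = 0.0413

For an MA(q) process with theta_0 = 1, the autocovariance is
  gamma(k) = sigma^2 * sum_{i=0..q-k} theta_i * theta_{i+k},
and rho(k) = gamma(k) / gamma(0). Sigma^2 cancels.
  numerator   = (1)*(0.081) = 0.081.
  denominator = (1)^2 + (0.64)^2 + (0.737)^2 + (0.081)^2 = 1.95933.
  rho(3) = 0.081 / 1.95933 = 0.0413.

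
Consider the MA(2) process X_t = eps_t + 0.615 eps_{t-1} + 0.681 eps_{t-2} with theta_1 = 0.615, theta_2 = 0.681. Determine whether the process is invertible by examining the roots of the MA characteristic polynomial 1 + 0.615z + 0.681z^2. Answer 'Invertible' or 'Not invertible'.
\text{Invertible}

The MA(q) characteristic polynomial is P(z) = 1 + 0.615z + 0.681z^2.
Invertibility requires all roots to lie outside the unit circle, i.e. |z| > 1 for every root.
Set 1 + (0.615) z + (0.681) z^2 = 0, i.e. a z^2 + b z + c = 0 with a = 0.681, b = 0.615, c = 1.
Discriminant D = b^2 - 4ac = (0.615)^2 - 4*(0.681)*1 = 0.378225 - (2.724) = -2.345775.
D < 0, so the roots are the complex-conjugate pair z = (-b +/- i sqrt(-D)) / (2a) = -0.4515 +/- 1.1245i.
For a conjugate pair |z|^2 = z * conj(z) = (product of roots) = c/a = 1/(0.681) = 1.468429, so |z| = sqrt(1.468429) = 1.2118 for both roots.
Moduli of all roots: 1.2118, 1.2118.
All moduli strictly greater than 1? Yes.
Verdict: Invertible.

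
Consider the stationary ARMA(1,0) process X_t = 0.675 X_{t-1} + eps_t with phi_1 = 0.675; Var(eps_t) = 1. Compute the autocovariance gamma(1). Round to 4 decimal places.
\gamma(1) = 1.2400

Multiply the model equation by X_{t-k} and take expectations. With theta_0 = psi_0 = 1 and psi_j the MA(infinity) weights, this gives
  gamma(k) - sum_i phi_i gamma(k-i) = c_k,
  c_k = sigma^2 * sum_{j=k..q} theta_j psi_{j-k}   (c_k = 0 for k > q),
using gamma(-m) = gamma(m).
Pure AR (q = 0): c_0 = sigma^2 = 1, c_k = 0 for k >= 1.
Equations for k = 0 and k = 1 (AR order 1):
  gamma(0) = phi_1 gamma(1) + c_0
  gamma(1) = phi_1 gamma(0) + c_1
Substituting the second into the first: gamma(0) (1 - phi_1^2) = c_0 + phi_1 c_1, so
  gamma(0) = c_0 / (1 - phi_1^2) = 1 / (1 - (0.675)^2) = 1 / 0.544375 = 1.836969.
  gamma(1) = phi_1 gamma(0) = (0.675)(1.836969) = 1.239954.
Therefore gamma(1) = 1.2400 (to 4 decimal places).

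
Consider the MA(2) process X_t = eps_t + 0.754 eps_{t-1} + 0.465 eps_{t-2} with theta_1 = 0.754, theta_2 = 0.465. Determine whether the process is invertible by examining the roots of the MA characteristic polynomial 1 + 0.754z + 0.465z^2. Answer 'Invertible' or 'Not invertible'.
\text{Invertible}

The MA(q) characteristic polynomial is P(z) = 1 + 0.754z + 0.465z^2.
Invertibility requires all roots to lie outside the unit circle, i.e. |z| > 1 for every root.
Set 1 + (0.754) z + (0.465) z^2 = 0, i.e. a z^2 + b z + c = 0 with a = 0.465, b = 0.754, c = 1.
Discriminant D = b^2 - 4ac = (0.754)^2 - 4*(0.465)*1 = 0.568516 - (1.86) = -1.291484.
D < 0, so the roots are the complex-conjugate pair z = (-b +/- i sqrt(-D)) / (2a) = -0.8108 +/- 1.222i.
For a conjugate pair |z|^2 = z * conj(z) = (product of roots) = c/a = 1/(0.465) = 2.150538, so |z| = sqrt(2.150538) = 1.4665 for both roots.
Moduli of all roots: 1.4665, 1.4665.
All moduli strictly greater than 1? Yes.
Verdict: Invertible.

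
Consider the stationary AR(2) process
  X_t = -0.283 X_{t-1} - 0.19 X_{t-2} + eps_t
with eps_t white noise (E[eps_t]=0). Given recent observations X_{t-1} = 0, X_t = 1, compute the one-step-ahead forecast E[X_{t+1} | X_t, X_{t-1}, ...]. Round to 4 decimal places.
E[X_{t+1} \mid \mathcal F_t] = -0.2830

For an AR(p) model X_t = c + sum_i phi_i X_{t-i} + eps_t, the
one-step-ahead conditional mean is
  E[X_{t+1} | X_t, ...] = c + sum_i phi_i X_{t+1-i}.
Substitute known values:
  E[X_{t+1} | ...] = (-0.283) * (1) + (-0.19) * (0)
                   = -0.2830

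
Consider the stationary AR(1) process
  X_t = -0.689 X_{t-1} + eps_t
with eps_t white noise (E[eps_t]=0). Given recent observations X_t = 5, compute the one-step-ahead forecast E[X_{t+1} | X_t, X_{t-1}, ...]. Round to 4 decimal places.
E[X_{t+1} \mid \mathcal F_t] = -3.4450

For an AR(p) model X_t = c + sum_i phi_i X_{t-i} + eps_t, the
one-step-ahead conditional mean is
  E[X_{t+1} | X_t, ...] = c + sum_i phi_i X_{t+1-i}.
Substitute known values:
  E[X_{t+1} | ...] = (-0.689) * (5)
                   = -3.4450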